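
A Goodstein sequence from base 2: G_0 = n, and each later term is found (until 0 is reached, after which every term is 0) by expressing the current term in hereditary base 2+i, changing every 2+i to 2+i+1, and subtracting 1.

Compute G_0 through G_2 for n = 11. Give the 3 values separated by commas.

G_0 = 11. HB_2(11) = 2^(2 + 1) + 2 + 1. Bump = 85. G_1 = 84.
G_1 = 84. HB_3(84) = 3^(3 + 1) + 3. Bump = 1028. G_2 = 1027.

11, 84, 1027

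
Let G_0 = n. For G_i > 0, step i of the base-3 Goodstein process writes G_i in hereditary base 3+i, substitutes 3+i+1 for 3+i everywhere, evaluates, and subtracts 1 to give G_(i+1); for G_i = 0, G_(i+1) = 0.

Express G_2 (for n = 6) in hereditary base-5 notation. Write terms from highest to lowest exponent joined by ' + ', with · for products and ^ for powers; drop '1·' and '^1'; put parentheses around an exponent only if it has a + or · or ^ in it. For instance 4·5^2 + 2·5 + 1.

step 0: 6 = 2·3; sub 4 for 3: 2·4; = 8; G_1 = 8−1 = 7
step 1: 7 = 4 + 3; sub 5 for 4: 5 + 3; = 8; G_2 = 8−1 = 7
step 2: 7 = 5 + 2; sub 6 for 5: 6 + 2; = 8; G_3 = 8−1 = 7

5 + 2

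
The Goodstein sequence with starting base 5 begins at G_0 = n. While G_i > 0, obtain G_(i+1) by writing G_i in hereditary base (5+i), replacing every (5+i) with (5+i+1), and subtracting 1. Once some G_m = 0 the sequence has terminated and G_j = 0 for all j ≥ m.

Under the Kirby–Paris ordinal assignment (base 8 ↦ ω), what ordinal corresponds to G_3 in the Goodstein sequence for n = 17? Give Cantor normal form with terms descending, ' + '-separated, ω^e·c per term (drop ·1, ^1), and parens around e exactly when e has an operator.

G_0=17  [base 5] 3·5 + 2  →[5↦6]→  3·6 + 2 = 20  −1 ⇒ G_1=19
G_1=19  [base 6] 3·6 + 1  →[6↦7]→  3·7 + 1 = 22  −1 ⇒ G_2=21
G_2=21  [base 7] 3·7  →[7↦8]→  3·8 = 24  −1 ⇒ G_3=23
G_3=23  [base 8] 2·8 + 7  →[8↦9]→  2·9 + 7 = 25  −1 ⇒ G_4=24

ω·2 + 7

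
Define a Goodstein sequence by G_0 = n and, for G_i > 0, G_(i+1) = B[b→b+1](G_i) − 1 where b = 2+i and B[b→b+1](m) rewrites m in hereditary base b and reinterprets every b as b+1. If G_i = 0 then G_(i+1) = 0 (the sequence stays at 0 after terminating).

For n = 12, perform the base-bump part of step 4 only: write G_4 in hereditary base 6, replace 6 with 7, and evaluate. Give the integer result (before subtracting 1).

5764911

base 2: 12 = 2^(2 + 1) + 2^2; at 3: 3^(3 + 1) + 3^3 = 108; next = 107
base 3: 107 = 3^(3 + 1) + 2·3^2 + 2·3 + 2; at 4: 4^(4 + 1) + 2·4^2 + 2·4 + 2 = 1066; next = 1065
base 4: 1065 = 4^(4 + 1) + 2·4^2 + 2·4 + 1; at 5: 5^(5 + 1) + 2·5^2 + 2·5 + 1 = 15686; next = 15685
base 5: 15685 = 5^(5 + 1) + 2·5^2 + 2·5; at 6: 6^(6 + 1) + 2·6^2 + 2·6 = 280020; next = 280019
base 6: 280019 = 6^(6 + 1) + 2·6^2 + 6 + 5; at 7: 7^(7 + 1) + 2·7^2 + 7 + 5 = 5764911; next = 5764910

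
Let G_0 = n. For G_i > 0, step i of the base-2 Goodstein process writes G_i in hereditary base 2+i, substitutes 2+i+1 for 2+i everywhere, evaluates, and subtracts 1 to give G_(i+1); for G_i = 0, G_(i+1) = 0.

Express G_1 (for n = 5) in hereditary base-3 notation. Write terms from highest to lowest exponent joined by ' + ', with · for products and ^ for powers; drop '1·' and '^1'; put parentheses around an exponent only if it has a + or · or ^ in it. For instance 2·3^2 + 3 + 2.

3^3

5 —HB2→ 2^2 + 1 —bump→ 3^3 + 1 = 28 —(−1)→ 27
27 —HB3→ 3^3 —bump→ 4^4 = 256 —(−1)→ 255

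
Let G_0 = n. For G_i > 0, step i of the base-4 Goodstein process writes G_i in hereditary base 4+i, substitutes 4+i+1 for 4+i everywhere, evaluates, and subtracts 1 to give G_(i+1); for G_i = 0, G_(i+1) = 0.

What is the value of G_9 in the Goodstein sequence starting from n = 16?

base 4: 16 = 4^2; at 5: 5^2 = 25; next = 24
base 5: 24 = 4·5 + 4; at 6: 4·6 + 4 = 28; next = 27
base 6: 27 = 4·6 + 3; at 7: 4·7 + 3 = 31; next = 30
base 7: 30 = 4·7 + 2; at 8: 4·8 + 2 = 34; next = 33
base 8: 33 = 4·8 + 1; at 9: 4·9 + 1 = 37; next = 36
base 9: 36 = 4·9; at 10: 4·10 = 40; next = 39
base 10: 39 = 3·10 + 9; at 11: 3·11 + 9 = 42; next = 41
base 11: 41 = 3·11 + 8; at 12: 3·12 + 8 = 44; next = 43
base 12: 43 = 3·12 + 7; at 13: 3·13 + 7 = 46; next = 45

45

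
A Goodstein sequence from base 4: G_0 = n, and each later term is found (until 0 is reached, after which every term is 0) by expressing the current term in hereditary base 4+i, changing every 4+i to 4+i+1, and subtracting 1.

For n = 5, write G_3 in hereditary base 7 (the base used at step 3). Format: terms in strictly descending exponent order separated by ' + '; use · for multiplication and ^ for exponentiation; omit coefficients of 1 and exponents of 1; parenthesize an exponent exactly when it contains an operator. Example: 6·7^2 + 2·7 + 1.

4

i=0: 5 = 4 + 1 (b=4); 4→5: 5 + 1 = 6; 6−1 = 5
i=1: 5 = 5 (b=5); 5→6: 6 = 6; 6−1 = 5
i=2: 5 = 5 (b=6); 6→7: 5 = 5; 5−1 = 4
i=3: 4 = 4 (b=7); 7→8: 4 = 4; 4−1 = 3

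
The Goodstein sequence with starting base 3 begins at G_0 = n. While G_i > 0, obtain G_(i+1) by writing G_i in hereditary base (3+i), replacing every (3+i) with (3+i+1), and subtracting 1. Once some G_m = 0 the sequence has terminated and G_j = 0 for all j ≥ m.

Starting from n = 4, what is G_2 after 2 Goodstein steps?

(0) 4|_3 = 3 + 1 ↦ 4 + 1|_4 = 5 ⇒ 4
(1) 4|_4 = 4 ↦ 5|_5 = 5 ⇒ 4
(2) 4|_5 = 4 ↦ 4|_6 = 4 ⇒ 3

4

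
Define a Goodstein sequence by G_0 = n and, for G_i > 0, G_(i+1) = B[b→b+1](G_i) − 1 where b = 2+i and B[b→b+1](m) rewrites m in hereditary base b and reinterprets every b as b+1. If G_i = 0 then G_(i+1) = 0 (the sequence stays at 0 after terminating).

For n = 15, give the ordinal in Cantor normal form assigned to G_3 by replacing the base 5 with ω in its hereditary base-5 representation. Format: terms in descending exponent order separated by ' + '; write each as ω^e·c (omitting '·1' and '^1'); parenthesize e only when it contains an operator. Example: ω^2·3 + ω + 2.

(0) 15|_2 = 2^(2 + 1) + 2^2 + 2 + 1 ↦ 3^(3 + 1) + 3^3 + 3 + 1|_3 = 112 ⇒ 111
(1) 111|_3 = 3^(3 + 1) + 3^3 + 3 ↦ 4^(4 + 1) + 4^4 + 4|_4 = 1284 ⇒ 1283
(2) 1283|_4 = 4^(4 + 1) + 4^4 + 3 ↦ 5^(5 + 1) + 5^5 + 3|_5 = 18753 ⇒ 18752

ω^(ω + 1) + ω^ω + 2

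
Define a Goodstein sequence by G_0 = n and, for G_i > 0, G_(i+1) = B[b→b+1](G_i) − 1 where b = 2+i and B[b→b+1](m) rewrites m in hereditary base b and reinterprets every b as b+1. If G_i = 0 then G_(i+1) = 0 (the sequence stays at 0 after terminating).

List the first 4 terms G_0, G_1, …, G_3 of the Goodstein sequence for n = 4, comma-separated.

4, 26, 41, 60

G_0 = 4. HB_2(4) = 2^2. Bump = 27. G_1 = 26.
G_1 = 26. HB_3(26) = 2·3^2 + 2·3 + 2. Bump = 42. G_2 = 41.
G_2 = 41. HB_4(41) = 2·4^2 + 2·4 + 1. Bump = 61. G_3 = 60.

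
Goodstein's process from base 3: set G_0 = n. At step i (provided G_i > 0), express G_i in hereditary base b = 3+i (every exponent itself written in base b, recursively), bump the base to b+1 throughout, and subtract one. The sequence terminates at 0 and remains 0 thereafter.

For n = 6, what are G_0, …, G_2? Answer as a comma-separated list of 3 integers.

6, 7, 7

step 0: 6 = 2·3; sub 4 for 3: 2·4; = 8; G_1 = 8−1 = 7
step 1: 7 = 4 + 3; sub 5 for 4: 5 + 3; = 8; G_2 = 8−1 = 7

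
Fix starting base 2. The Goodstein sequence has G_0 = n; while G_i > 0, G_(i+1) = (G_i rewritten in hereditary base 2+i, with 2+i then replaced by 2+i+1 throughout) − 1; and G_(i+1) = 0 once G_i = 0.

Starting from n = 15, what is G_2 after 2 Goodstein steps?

1283

[0] 15 ≡ 2^(2 + 1) + 2^2 + 2 + 1 (base 2). Lift 3: 112. −1: 111.
[1] 111 ≡ 3^(3 + 1) + 3^3 + 3 (base 3). Lift 4: 1284. −1: 1283.
[2] 1283 ≡ 4^(4 + 1) + 4^4 + 3 (base 4). Lift 5: 18753. −1: 18752.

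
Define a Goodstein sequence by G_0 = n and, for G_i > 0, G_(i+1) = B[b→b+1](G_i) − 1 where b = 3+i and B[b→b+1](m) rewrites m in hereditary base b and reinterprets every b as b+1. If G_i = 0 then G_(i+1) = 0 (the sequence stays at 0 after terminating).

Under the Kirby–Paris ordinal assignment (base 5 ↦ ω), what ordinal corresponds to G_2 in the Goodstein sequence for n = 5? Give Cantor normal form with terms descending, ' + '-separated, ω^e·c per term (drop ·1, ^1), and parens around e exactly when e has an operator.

ω

G_0 = 5. HB_3(5) = 3 + 2. Bump = 6. G_1 = 5.
G_1 = 5. HB_4(5) = 4 + 1. Bump = 6. G_2 = 5.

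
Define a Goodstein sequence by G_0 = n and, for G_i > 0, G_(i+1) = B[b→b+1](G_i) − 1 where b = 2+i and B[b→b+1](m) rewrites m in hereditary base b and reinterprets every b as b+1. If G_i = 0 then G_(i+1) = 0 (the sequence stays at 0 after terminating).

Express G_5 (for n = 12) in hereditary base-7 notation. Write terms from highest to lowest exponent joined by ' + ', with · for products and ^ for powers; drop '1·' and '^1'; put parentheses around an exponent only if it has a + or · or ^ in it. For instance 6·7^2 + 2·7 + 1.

(0) 12|_2 = 2^(2 + 1) + 2^2 ↦ 3^(3 + 1) + 3^3|_3 = 108 ⇒ 107
(1) 107|_3 = 3^(3 + 1) + 2·3^2 + 2·3 + 2 ↦ 4^(4 + 1) + 2·4^2 + 2·4 + 2|_4 = 1066 ⇒ 1065
(2) 1065|_4 = 4^(4 + 1) + 2·4^2 + 2·4 + 1 ↦ 5^(5 + 1) + 2·5^2 + 2·5 + 1|_5 = 15686 ⇒ 15685
(3) 15685|_5 = 5^(5 + 1) + 2·5^2 + 2·5 ↦ 6^(6 + 1) + 2·6^2 + 2·6|_6 = 280020 ⇒ 280019
(4) 280019|_6 = 6^(6 + 1) + 2·6^2 + 6 + 5 ↦ 7^(7 + 1) + 2·7^2 + 7 + 5|_7 = 5764911 ⇒ 5764910

7^(7 + 1) + 2·7^2 + 7 + 4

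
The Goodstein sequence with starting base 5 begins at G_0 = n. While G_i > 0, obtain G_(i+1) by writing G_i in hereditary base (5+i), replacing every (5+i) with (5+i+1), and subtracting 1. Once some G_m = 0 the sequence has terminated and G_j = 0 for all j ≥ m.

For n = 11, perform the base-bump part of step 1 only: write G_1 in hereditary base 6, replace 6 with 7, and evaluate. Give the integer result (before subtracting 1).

14

i=0: 11 = 2·5 + 1 (b=5); 5→6: 2·6 + 1 = 13; 13−1 = 12
i=1: 12 = 2·6 (b=6); 6→7: 2·7 = 14; 14−1 = 13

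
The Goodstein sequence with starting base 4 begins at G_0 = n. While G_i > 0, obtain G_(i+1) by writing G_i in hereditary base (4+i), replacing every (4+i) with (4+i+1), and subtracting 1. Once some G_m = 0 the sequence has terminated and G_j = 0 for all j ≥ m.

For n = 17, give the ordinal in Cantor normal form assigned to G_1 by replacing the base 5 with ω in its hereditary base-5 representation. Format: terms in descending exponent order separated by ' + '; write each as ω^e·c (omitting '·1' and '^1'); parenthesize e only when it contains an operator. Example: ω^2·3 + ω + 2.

ω^2

G_0 = 17. HB_4(17) = 4^2 + 1. Bump = 26. G_1 = 25.
G_1 = 25. HB_5(25) = 5^2. Bump = 36. G_2 = 35.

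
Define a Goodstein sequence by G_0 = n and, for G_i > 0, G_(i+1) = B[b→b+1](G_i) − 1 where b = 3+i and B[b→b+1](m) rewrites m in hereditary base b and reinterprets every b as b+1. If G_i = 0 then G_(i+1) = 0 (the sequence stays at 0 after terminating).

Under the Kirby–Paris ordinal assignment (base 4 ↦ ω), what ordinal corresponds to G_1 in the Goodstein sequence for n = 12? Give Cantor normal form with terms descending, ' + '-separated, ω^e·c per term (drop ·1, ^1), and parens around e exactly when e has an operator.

ω^2 + 3

(0) 12|_3 = 3^2 + 3 ↦ 4^2 + 4|_4 = 20 ⇒ 19
(1) 19|_4 = 4^2 + 3 ↦ 5^2 + 3|_5 = 28 ⇒ 27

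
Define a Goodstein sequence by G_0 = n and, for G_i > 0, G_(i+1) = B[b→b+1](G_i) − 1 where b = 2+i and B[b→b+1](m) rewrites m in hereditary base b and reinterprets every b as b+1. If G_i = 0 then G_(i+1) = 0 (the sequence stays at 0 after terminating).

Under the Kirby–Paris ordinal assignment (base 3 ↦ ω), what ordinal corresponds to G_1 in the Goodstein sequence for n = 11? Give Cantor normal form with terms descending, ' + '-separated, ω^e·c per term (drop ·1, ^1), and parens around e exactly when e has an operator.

(0) 11|_2 = 2^(2 + 1) + 2 + 1 ↦ 3^(3 + 1) + 3 + 1|_3 = 85 ⇒ 84
(1) 84|_3 = 3^(3 + 1) + 3 ↦ 4^(4 + 1) + 4|_4 = 1028 ⇒ 1027

ω^(ω + 1) + ω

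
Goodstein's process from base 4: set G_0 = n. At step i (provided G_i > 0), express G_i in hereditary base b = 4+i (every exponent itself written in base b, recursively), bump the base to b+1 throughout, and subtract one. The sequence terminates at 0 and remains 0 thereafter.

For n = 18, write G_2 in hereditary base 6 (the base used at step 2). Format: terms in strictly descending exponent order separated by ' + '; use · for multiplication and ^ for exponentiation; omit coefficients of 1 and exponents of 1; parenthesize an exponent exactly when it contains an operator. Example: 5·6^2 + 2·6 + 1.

6^2

G_0=18  [base 4] 4^2 + 2  →[4↦5]→  5^2 + 2 = 27  −1 ⇒ G_1=26
G_1=26  [base 5] 5^2 + 1  →[5↦6]→  6^2 + 1 = 37  −1 ⇒ G_2=36
G_2=36  [base 6] 6^2  →[6↦7]→  7^2 = 49  −1 ⇒ G_3=48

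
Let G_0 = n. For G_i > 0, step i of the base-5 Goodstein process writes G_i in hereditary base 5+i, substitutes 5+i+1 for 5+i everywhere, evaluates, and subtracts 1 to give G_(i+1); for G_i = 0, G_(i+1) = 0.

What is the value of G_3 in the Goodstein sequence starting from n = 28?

28 —HB5→ 5^2 + 3 —bump→ 6^2 + 3 = 39 —(−1)→ 38
38 —HB6→ 6^2 + 2 —bump→ 7^2 + 2 = 51 —(−1)→ 50
50 —HB7→ 7^2 + 1 —bump→ 8^2 + 1 = 65 —(−1)→ 64

64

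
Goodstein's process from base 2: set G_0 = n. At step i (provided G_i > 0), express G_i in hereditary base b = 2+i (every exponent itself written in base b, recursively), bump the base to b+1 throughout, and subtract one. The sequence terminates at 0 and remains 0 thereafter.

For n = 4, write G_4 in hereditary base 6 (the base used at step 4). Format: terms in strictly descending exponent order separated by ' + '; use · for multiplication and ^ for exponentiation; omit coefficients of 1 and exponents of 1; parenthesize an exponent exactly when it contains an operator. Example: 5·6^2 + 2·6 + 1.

2·6^2 + 6 + 5

(0) 4|_2 = 2^2 ↦ 3^3|_3 = 27 ⇒ 26
(1) 26|_3 = 2·3^2 + 2·3 + 2 ↦ 2·4^2 + 2·4 + 2|_4 = 42 ⇒ 41
(2) 41|_4 = 2·4^2 + 2·4 + 1 ↦ 2·5^2 + 2·5 + 1|_5 = 61 ⇒ 60
(3) 60|_5 = 2·5^2 + 2·5 ↦ 2·6^2 + 2·6|_6 = 84 ⇒ 83
(4) 83|_6 = 2·6^2 + 6 + 5 ↦ 2·7^2 + 7 + 5|_7 = 110 ⇒ 109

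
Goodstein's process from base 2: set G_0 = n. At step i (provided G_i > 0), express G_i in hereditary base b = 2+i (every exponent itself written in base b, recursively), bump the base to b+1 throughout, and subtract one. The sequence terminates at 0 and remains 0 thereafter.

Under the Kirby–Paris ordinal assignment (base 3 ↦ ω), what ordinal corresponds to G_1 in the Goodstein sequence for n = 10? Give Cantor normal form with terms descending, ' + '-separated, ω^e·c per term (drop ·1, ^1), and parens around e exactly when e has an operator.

i=0: 10 = 2^(2 + 1) + 2 (b=2); 2→3: 3^(3 + 1) + 3 = 84; 84−1 = 83
i=1: 83 = 3^(3 + 1) + 2 (b=3); 3→4: 4^(4 + 1) + 2 = 1026; 1026−1 = 1025

ω^(ω + 1) + 2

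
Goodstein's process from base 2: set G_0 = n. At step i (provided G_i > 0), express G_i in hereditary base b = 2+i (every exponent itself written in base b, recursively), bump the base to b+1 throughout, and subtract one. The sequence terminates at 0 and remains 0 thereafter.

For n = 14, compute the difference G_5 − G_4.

step 0: 14 = 2^(2 + 1) + 2^2 + 2; sub 3 for 2: 3^(3 + 1) + 3^3 + 3; = 111; G_1 = 111−1 = 110
step 1: 110 = 3^(3 + 1) + 3^3 + 2; sub 4 for 3: 4^(4 + 1) + 4^4 + 2; = 1282; G_2 = 1282−1 = 1281
step 2: 1281 = 4^(4 + 1) + 4^4 + 1; sub 5 for 4: 5^(5 + 1) + 5^5 + 1; = 18751; G_3 = 18751−1 = 18750
step 3: 18750 = 5^(5 + 1) + 5^5; sub 6 for 5: 6^(6 + 1) + 6^6; = 326592; G_4 = 326592−1 = 326591
step 4: 326591 = 6^(6 + 1) + 5·6^5 + 5·6^4 + 5·6^3 + 5·6^2 + 5·6 + 5; sub 7 for 6: 7^(7 + 1) + 5·7^5 + 5·7^4 + 5·7^3 + 5·7^2 + 5·7 + 5; = 5862841; G_5 = 5862841−1 = 5862840

5536249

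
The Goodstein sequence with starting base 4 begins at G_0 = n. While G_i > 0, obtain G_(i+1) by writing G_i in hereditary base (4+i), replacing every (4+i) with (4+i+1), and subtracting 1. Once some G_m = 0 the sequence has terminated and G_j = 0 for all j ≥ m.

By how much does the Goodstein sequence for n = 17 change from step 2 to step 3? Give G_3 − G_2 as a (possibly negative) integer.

4

base 4: 17 = 4^2 + 1; at 5: 5^2 + 1 = 26; next = 25
base 5: 25 = 5^2; at 6: 6^2 = 36; next = 35
base 6: 35 = 5·6 + 5; at 7: 5·7 + 5 = 40; next = 39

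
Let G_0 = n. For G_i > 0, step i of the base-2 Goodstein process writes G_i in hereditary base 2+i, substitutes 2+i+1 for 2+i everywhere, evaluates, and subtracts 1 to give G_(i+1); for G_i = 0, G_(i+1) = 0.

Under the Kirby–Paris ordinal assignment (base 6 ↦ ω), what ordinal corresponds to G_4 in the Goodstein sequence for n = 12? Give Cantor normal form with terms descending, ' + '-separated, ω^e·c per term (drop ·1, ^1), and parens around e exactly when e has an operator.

ω^(ω + 1) + ω^2·2 + ω + 5

base 2: 12 = 2^(2 + 1) + 2^2; at 3: 3^(3 + 1) + 3^3 = 108; next = 107
base 3: 107 = 3^(3 + 1) + 2·3^2 + 2·3 + 2; at 4: 4^(4 + 1) + 2·4^2 + 2·4 + 2 = 1066; next = 1065
base 4: 1065 = 4^(4 + 1) + 2·4^2 + 2·4 + 1; at 5: 5^(5 + 1) + 2·5^2 + 2·5 + 1 = 15686; next = 15685
base 5: 15685 = 5^(5 + 1) + 2·5^2 + 2·5; at 6: 6^(6 + 1) + 2·6^2 + 2·6 = 280020; next = 280019
base 6: 280019 = 6^(6 + 1) + 2·6^2 + 6 + 5; at 7: 7^(7 + 1) + 2·7^2 + 7 + 5 = 5764911; next = 5764910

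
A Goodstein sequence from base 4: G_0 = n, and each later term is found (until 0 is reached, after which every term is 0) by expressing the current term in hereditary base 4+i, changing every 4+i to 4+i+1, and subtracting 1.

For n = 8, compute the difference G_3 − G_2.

(0) 8|_4 = 2·4 ↦ 2·5|_5 = 10 ⇒ 9
(1) 9|_5 = 5 + 4 ↦ 6 + 4|_6 = 10 ⇒ 9
(2) 9|_6 = 6 + 3 ↦ 7 + 3|_7 = 10 ⇒ 9

0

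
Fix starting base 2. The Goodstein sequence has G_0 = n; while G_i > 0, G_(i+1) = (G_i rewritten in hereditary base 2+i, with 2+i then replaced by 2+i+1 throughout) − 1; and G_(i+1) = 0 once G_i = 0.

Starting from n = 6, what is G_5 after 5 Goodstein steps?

step 0: 6 = 2^2 + 2; sub 3 for 2: 3^3 + 3; = 30; G_1 = 30−1 = 29
step 1: 29 = 3^3 + 2; sub 4 for 3: 4^4 + 2; = 258; G_2 = 258−1 = 257
step 2: 257 = 4^4 + 1; sub 5 for 4: 5^5 + 1; = 3126; G_3 = 3126−1 = 3125
step 3: 3125 = 5^5; sub 6 for 5: 6^6; = 46656; G_4 = 46656−1 = 46655
step 4: 46655 = 5·6^5 + 5·6^4 + 5·6^3 + 5·6^2 + 5·6 + 5; sub 7 for 6: 5·7^5 + 5·7^4 + 5·7^3 + 5·7^2 + 5·7 + 5; = 98040; G_5 = 98040−1 = 98039
step 5: 98039 = 5·7^5 + 5·7^4 + 5·7^3 + 5·7^2 + 5·7 + 4; sub 8 for 7: 5·8^5 + 5·8^4 + 5·8^3 + 5·8^2 + 5·8 + 4; = 187244; G_6 = 187244−1 = 187243

98039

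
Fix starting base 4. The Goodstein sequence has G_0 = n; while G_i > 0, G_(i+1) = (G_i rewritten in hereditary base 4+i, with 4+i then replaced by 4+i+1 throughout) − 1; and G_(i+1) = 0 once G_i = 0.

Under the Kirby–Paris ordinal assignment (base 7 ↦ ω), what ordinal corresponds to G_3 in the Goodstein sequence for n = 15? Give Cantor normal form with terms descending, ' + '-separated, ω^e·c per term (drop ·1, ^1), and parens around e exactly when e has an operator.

step 0: 15 = 3·4 + 3; sub 5 for 4: 3·5 + 3; = 18; G_1 = 18−1 = 17
step 1: 17 = 3·5 + 2; sub 6 for 5: 3·6 + 2; = 20; G_2 = 20−1 = 19
step 2: 19 = 3·6 + 1; sub 7 for 6: 3·7 + 1; = 22; G_3 = 22−1 = 21
step 3: 21 = 3·7; sub 8 for 7: 3·8; = 24; G_4 = 24−1 = 23

ω·3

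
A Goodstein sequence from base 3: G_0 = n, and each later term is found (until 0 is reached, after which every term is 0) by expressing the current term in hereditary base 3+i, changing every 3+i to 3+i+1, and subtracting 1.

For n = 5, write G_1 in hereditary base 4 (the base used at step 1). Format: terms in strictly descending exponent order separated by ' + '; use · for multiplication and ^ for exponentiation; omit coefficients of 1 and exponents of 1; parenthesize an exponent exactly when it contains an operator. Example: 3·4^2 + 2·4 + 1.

4 + 1

G_0 = 5. HB_3(5) = 3 + 2. Bump = 6. G_1 = 5.
G_1 = 5. HB_4(5) = 4 + 1. Bump = 6. G_2 = 5.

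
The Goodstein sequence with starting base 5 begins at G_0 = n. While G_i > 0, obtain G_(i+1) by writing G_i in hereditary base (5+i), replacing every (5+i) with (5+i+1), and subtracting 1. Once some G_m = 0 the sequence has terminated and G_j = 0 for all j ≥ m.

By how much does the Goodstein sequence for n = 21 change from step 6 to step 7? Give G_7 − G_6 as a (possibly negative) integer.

2

G_0=21  [base 5] 4·5 + 1  →[5↦6]→  4·6 + 1 = 25  −1 ⇒ G_1=24
G_1=24  [base 6] 4·6  →[6↦7]→  4·7 = 28  −1 ⇒ G_2=27
G_2=27  [base 7] 3·7 + 6  →[7↦8]→  3·8 + 6 = 30  −1 ⇒ G_3=29
G_3=29  [base 8] 3·8 + 5  →[8↦9]→  3·9 + 5 = 32  −1 ⇒ G_4=31
G_4=31  [base 9] 3·9 + 4  →[9↦10]→  3·10 + 4 = 34  −1 ⇒ G_5=33
G_5=33  [base 10] 3·10 + 3  →[10↦11]→  3·11 + 3 = 36  −1 ⇒ G_6=35
G_6=35  [base 11] 3·11 + 2  →[11↦12]→  3·12 + 2 = 38  −1 ⇒ G_7=37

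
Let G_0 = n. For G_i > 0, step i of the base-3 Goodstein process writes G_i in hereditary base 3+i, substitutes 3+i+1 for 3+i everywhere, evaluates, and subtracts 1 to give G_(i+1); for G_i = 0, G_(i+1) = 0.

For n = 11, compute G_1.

base 3: 11 = 3^2 + 2; at 4: 4^2 + 2 = 18; next = 17
base 4: 17 = 4^2 + 1; at 5: 5^2 + 1 = 26; next = 25

17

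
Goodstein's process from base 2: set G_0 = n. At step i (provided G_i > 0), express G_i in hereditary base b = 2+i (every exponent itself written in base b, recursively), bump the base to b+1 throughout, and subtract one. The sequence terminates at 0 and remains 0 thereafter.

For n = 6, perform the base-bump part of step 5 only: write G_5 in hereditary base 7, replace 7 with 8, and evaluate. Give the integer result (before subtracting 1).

6 —HB2→ 2^2 + 2 —bump→ 3^3 + 3 = 30 —(−1)→ 29
29 —HB3→ 3^3 + 2 —bump→ 4^4 + 2 = 258 —(−1)→ 257
257 —HB4→ 4^4 + 1 —bump→ 5^5 + 1 = 3126 —(−1)→ 3125
3125 —HB5→ 5^5 —bump→ 6^6 = 46656 —(−1)→ 46655
46655 —HB6→ 5·6^5 + 5·6^4 + 5·6^3 + 5·6^2 + 5·6 + 5 —bump→ 5·7^5 + 5·7^4 + 5·7^3 + 5·7^2 + 5·7 + 5 = 98040 —(−1)→ 98039

187244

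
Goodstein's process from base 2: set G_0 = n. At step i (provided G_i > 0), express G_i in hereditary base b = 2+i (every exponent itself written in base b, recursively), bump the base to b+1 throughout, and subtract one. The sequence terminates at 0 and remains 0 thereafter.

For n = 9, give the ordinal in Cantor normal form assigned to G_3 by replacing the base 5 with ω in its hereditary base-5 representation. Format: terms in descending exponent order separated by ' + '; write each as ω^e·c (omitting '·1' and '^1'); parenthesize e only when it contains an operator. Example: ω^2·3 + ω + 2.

ω^ω·3 + ω^3·3 + ω^2·3 + ω·3 + 2

[0] 9 ≡ 2^(2 + 1) + 1 (base 2). Lift 3: 82. −1: 81.
[1] 81 ≡ 3^(3 + 1) (base 3). Lift 4: 1024. −1: 1023.
[2] 1023 ≡ 3·4^4 + 3·4^3 + 3·4^2 + 3·4 + 3 (base 4). Lift 5: 9843. −1: 9842.
[3] 9842 ≡ 3·5^5 + 3·5^3 + 3·5^2 + 3·5 + 2 (base 5). Lift 6: 140744. −1: 140743.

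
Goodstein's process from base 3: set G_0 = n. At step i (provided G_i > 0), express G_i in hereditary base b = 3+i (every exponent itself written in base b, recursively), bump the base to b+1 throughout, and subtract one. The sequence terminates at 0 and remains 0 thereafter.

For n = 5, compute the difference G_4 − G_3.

-1

step 0: 5 = 3 + 2; sub 4 for 3: 4 + 2; = 6; G_1 = 6−1 = 5
step 1: 5 = 4 + 1; sub 5 for 4: 5 + 1; = 6; G_2 = 6−1 = 5
step 2: 5 = 5; sub 6 for 5: 6; = 6; G_3 = 6−1 = 5
step 3: 5 = 5; sub 7 for 6: 5; = 5; G_4 = 5−1 = 4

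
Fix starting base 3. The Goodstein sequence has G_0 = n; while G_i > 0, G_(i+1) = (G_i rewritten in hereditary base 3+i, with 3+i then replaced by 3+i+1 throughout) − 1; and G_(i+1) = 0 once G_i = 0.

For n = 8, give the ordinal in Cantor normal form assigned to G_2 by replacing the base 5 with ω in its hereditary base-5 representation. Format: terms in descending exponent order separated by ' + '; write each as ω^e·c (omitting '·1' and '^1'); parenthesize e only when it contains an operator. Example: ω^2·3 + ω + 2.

ω·2

i=0: 8 = 2·3 + 2 (b=3); 3→4: 2·4 + 2 = 10; 10−1 = 9
i=1: 9 = 2·4 + 1 (b=4); 4→5: 2·5 + 1 = 11; 11−1 = 10
i=2: 10 = 2·5 (b=5); 5→6: 2·6 = 12; 12−1 = 11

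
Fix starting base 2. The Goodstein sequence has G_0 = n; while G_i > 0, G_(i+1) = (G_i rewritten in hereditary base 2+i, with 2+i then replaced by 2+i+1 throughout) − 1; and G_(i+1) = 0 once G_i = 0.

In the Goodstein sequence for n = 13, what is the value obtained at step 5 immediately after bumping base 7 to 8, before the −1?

13 —HB2→ 2^(2 + 1) + 2^2 + 1 —bump→ 3^(3 + 1) + 3^3 + 1 = 109 —(−1)→ 108
108 —HB3→ 3^(3 + 1) + 3^3 —bump→ 4^(4 + 1) + 4^4 = 1280 —(−1)→ 1279
1279 —HB4→ 4^(4 + 1) + 3·4^3 + 3·4^2 + 3·4 + 3 —bump→ 5^(5 + 1) + 3·5^3 + 3·5^2 + 3·5 + 3 = 16093 —(−1)→ 16092
16092 —HB5→ 5^(5 + 1) + 3·5^3 + 3·5^2 + 3·5 + 2 —bump→ 6^(6 + 1) + 3·6^3 + 3·6^2 + 3·6 + 2 = 280712 —(−1)→ 280711
280711 —HB6→ 6^(6 + 1) + 3·6^3 + 3·6^2 + 3·6 + 1 —bump→ 7^(7 + 1) + 3·7^3 + 3·7^2 + 3·7 + 1 = 5765999 —(−1)→ 5765998

134219480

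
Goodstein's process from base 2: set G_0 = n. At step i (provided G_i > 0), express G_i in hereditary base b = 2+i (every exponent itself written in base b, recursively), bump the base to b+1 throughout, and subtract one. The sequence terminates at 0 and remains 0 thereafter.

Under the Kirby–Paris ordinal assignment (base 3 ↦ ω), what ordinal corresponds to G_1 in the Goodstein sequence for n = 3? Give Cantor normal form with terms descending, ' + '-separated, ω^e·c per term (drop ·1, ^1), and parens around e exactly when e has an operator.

ω

3 —HB2→ 2 + 1 —bump→ 3 + 1 = 4 —(−1)→ 3
3 —HB3→ 3 —bump→ 4 = 4 —(−1)→ 3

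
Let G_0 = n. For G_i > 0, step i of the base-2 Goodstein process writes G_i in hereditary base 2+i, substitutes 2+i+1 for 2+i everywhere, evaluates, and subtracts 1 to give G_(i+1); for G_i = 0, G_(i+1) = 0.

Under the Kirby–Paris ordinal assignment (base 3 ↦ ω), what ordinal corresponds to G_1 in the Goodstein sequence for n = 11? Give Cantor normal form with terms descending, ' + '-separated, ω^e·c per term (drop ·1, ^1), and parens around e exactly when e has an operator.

ω^(ω + 1) + ω

11 —HB2→ 2^(2 + 1) + 2 + 1 —bump→ 3^(3 + 1) + 3 + 1 = 85 —(−1)→ 84
84 —HB3→ 3^(3 + 1) + 3 —bump→ 4^(4 + 1) + 4 = 1028 —(−1)→ 1027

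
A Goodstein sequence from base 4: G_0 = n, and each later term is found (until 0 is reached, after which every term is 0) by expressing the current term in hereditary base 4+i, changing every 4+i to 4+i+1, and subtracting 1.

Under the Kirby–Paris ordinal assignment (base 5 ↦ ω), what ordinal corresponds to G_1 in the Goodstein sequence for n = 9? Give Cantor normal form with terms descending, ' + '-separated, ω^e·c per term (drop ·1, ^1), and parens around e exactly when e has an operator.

(0) 9|_4 = 2·4 + 1 ↦ 2·5 + 1|_5 = 11 ⇒ 10
(1) 10|_5 = 2·5 ↦ 2·6|_6 = 12 ⇒ 11

ω·2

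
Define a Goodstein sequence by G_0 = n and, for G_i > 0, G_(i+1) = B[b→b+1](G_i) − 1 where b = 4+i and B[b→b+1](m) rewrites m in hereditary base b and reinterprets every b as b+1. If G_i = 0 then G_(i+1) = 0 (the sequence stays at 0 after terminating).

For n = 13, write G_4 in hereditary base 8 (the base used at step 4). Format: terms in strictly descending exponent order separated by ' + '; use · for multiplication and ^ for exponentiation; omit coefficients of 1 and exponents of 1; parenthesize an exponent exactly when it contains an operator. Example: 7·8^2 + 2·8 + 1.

G_0=13  [base 4] 3·4 + 1  →[4↦5]→  3·5 + 1 = 16  −1 ⇒ G_1=15
G_1=15  [base 5] 3·5  →[5↦6]→  3·6 = 18  −1 ⇒ G_2=17
G_2=17  [base 6] 2·6 + 5  →[6↦7]→  2·7 + 5 = 19  −1 ⇒ G_3=18
G_3=18  [base 7] 2·7 + 4  →[7↦8]→  2·8 + 4 = 20  −1 ⇒ G_4=19

2·8 + 3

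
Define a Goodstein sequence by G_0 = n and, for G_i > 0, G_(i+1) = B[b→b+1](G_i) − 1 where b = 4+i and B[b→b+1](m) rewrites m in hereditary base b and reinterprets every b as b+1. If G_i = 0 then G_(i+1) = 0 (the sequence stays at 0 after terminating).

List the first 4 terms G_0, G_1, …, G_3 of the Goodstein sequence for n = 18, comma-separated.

18, 26, 36, 48

i=0: 18 = 4^2 + 2 (b=4); 4→5: 5^2 + 2 = 27; 27−1 = 26
i=1: 26 = 5^2 + 1 (b=5); 5→6: 6^2 + 1 = 37; 37−1 = 36
i=2: 36 = 6^2 (b=6); 6→7: 7^2 = 49; 49−1 = 48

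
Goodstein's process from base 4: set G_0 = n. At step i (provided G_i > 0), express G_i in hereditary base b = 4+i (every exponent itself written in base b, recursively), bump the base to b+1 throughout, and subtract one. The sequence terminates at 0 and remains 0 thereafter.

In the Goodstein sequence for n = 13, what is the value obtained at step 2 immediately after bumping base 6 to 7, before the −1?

step 0: 13 = 3·4 + 1; sub 5 for 4: 3·5 + 1; = 16; G_1 = 16−1 = 15
step 1: 15 = 3·5; sub 6 for 5: 3·6; = 18; G_2 = 18−1 = 17

19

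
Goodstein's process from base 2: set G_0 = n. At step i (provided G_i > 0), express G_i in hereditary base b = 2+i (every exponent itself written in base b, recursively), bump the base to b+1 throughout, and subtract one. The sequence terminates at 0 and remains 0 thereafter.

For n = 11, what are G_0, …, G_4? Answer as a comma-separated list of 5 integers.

step 0: 11 = 2^(2 + 1) + 2 + 1; sub 3 for 2: 3^(3 + 1) + 3 + 1; = 85; G_1 = 85−1 = 84
step 1: 84 = 3^(3 + 1) + 3; sub 4 for 3: 4^(4 + 1) + 4; = 1028; G_2 = 1028−1 = 1027
step 2: 1027 = 4^(4 + 1) + 3; sub 5 for 4: 5^(5 + 1) + 3; = 15628; G_3 = 15628−1 = 15627
step 3: 15627 = 5^(5 + 1) + 2; sub 6 for 5: 6^(6 + 1) + 2; = 279938; G_4 = 279938−1 = 279937

11, 84, 1027, 15627, 279937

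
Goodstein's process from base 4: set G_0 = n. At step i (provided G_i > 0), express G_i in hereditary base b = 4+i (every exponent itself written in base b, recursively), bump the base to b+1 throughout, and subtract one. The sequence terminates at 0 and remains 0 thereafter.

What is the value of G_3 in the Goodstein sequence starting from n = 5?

4

G_0 = 5. HB_4(5) = 4 + 1. Bump = 6. G_1 = 5.
G_1 = 5. HB_5(5) = 5. Bump = 6. G_2 = 5.
G_2 = 5. HB_6(5) = 5. Bump = 5. G_3 = 4.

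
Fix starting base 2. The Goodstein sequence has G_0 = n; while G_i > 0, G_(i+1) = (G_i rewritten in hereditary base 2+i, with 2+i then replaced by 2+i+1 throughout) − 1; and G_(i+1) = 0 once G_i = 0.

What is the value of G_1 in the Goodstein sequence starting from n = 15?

111

[0] 15 ≡ 2^(2 + 1) + 2^2 + 2 + 1 (base 2). Lift 3: 112. −1: 111.
[1] 111 ≡ 3^(3 + 1) + 3^3 + 3 (base 3). Lift 4: 1284. −1: 1283.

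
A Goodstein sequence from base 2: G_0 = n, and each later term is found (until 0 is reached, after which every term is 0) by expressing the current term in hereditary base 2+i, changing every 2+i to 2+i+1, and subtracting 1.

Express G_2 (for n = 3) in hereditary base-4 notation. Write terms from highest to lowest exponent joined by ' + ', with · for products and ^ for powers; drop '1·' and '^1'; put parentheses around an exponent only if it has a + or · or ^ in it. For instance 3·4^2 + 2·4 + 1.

3

i=0: 3 = 2 + 1 (b=2); 2→3: 3 + 1 = 4; 4−1 = 3
i=1: 3 = 3 (b=3); 3→4: 4 = 4; 4−1 = 3
i=2: 3 = 3 (b=4); 4→5: 3 = 3; 3−1 = 2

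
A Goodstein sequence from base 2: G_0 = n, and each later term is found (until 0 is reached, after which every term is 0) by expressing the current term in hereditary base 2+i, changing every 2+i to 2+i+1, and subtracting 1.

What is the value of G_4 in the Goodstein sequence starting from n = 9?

G_0 = 9. HB_2(9) = 2^(2 + 1) + 1. Bump = 82. G_1 = 81.
G_1 = 81. HB_3(81) = 3^(3 + 1). Bump = 1024. G_2 = 1023.
G_2 = 1023. HB_4(1023) = 3·4^4 + 3·4^3 + 3·4^2 + 3·4 + 3. Bump = 9843. G_3 = 9842.
G_3 = 9842. HB_5(9842) = 3·5^5 + 3·5^3 + 3·5^2 + 3·5 + 2. Bump = 140744. G_4 = 140743.
G_4 = 140743. HB_6(140743) = 3·6^6 + 3·6^3 + 3·6^2 + 3·6 + 1. Bump = 2471827. G_5 = 2471826.

140743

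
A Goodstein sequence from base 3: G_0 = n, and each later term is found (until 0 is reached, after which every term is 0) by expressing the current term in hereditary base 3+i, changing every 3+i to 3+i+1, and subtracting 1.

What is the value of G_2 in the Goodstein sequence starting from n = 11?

25

step 0: 11 = 3^2 + 2; sub 4 for 3: 4^2 + 2; = 18; G_1 = 18−1 = 17
step 1: 17 = 4^2 + 1; sub 5 for 4: 5^2 + 1; = 26; G_2 = 26−1 = 25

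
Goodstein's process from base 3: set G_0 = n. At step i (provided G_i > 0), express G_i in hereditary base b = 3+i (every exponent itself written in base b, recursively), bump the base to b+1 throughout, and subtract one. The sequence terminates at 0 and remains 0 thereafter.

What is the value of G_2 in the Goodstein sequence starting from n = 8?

[0] 8 ≡ 2·3 + 2 (base 3). Lift 4: 10. −1: 9.
[1] 9 ≡ 2·4 + 1 (base 4). Lift 5: 11. −1: 10.

10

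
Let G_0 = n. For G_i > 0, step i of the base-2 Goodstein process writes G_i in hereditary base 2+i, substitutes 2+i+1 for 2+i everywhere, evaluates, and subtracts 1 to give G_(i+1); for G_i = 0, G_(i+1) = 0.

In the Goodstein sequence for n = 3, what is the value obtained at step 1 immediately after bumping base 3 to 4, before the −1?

4

[0] 3 ≡ 2 + 1 (base 2). Lift 3: 4. −1: 3.
[1] 3 ≡ 3 (base 3). Lift 4: 4. −1: 3.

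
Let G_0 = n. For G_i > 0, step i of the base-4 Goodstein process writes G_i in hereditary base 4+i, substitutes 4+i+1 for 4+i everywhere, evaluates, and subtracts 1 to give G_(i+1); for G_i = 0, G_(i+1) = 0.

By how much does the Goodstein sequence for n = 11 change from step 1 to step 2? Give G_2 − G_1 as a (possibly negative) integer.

1

base 4: 11 = 2·4 + 3; at 5: 2·5 + 3 = 13; next = 12
base 5: 12 = 2·5 + 2; at 6: 2·6 + 2 = 14; next = 13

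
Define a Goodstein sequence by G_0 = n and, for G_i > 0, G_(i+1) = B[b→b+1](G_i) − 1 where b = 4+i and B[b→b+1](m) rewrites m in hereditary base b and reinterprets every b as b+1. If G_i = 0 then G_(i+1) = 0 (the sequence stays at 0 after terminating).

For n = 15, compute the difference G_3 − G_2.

2

15 —HB4→ 3·4 + 3 —bump→ 3·5 + 3 = 18 —(−1)→ 17
17 —HB5→ 3·5 + 2 —bump→ 3·6 + 2 = 20 —(−1)→ 19
19 —HB6→ 3·6 + 1 —bump→ 3·7 + 1 = 22 —(−1)→ 21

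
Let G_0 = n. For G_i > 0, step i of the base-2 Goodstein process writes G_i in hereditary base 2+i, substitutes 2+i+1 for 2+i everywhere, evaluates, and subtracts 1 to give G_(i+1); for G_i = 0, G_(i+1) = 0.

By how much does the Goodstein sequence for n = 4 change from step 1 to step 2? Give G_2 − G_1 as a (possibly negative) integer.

4 —HB2→ 2^2 —bump→ 3^3 = 27 —(−1)→ 26
26 —HB3→ 2·3^2 + 2·3 + 2 —bump→ 2·4^2 + 2·4 + 2 = 42 —(−1)→ 41

15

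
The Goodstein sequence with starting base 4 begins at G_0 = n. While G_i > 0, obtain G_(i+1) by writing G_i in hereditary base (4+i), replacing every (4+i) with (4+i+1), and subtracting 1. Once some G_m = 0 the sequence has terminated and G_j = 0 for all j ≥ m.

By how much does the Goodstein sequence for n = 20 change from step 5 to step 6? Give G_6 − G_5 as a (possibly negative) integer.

i=0: 20 = 4^2 + 4 (b=4); 4→5: 5^2 + 5 = 30; 30−1 = 29
i=1: 29 = 5^2 + 4 (b=5); 5→6: 6^2 + 4 = 40; 40−1 = 39
i=2: 39 = 6^2 + 3 (b=6); 6→7: 7^2 + 3 = 52; 52−1 = 51
i=3: 51 = 7^2 + 2 (b=7); 7→8: 8^2 + 2 = 66; 66−1 = 65
i=4: 65 = 8^2 + 1 (b=8); 8→9: 9^2 + 1 = 82; 82−1 = 81
i=5: 81 = 9^2 (b=9); 9→10: 10^2 = 100; 100−1 = 99

18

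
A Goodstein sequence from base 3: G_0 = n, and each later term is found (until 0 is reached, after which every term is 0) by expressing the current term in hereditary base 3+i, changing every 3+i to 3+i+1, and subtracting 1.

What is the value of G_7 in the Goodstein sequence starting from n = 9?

25

base 3: 9 = 3^2; at 4: 4^2 = 16; next = 15
base 4: 15 = 3·4 + 3; at 5: 3·5 + 3 = 18; next = 17
base 5: 17 = 3·5 + 2; at 6: 3·6 + 2 = 20; next = 19
base 6: 19 = 3·6 + 1; at 7: 3·7 + 1 = 22; next = 21
base 7: 21 = 3·7; at 8: 3·8 = 24; next = 23
base 8: 23 = 2·8 + 7; at 9: 2·9 + 7 = 25; next = 24
base 9: 24 = 2·9 + 6; at 10: 2·10 + 6 = 26; next = 25
base 10: 25 = 2·10 + 5; at 11: 2·11 + 5 = 27; next = 26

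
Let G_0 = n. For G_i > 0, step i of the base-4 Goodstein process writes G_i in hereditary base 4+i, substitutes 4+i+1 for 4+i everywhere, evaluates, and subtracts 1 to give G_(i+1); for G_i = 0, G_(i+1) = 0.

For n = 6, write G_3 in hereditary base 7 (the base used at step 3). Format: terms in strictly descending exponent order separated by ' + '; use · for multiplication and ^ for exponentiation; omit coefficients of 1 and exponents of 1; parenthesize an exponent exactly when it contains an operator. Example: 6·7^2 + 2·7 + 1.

6 —HB4→ 4 + 2 —bump→ 5 + 2 = 7 —(−1)→ 6
6 —HB5→ 5 + 1 —bump→ 6 + 1 = 7 —(−1)→ 6
6 —HB6→ 6 —bump→ 7 = 7 —(−1)→ 6

6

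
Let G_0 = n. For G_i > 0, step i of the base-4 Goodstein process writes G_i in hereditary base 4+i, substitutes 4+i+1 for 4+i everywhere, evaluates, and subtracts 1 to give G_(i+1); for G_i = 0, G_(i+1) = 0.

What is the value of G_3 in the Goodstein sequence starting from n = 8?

[0] 8 ≡ 2·4 (base 4). Lift 5: 10. −1: 9.
[1] 9 ≡ 5 + 4 (base 5). Lift 6: 10. −1: 9.
[2] 9 ≡ 6 + 3 (base 6). Lift 7: 10. −1: 9.
[3] 9 ≡ 7 + 2 (base 7). Lift 8: 10. −1: 9.

9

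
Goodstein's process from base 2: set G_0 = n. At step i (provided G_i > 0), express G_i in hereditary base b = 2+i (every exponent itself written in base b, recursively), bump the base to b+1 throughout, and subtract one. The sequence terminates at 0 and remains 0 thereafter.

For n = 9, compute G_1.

81

9 —HB2→ 2^(2 + 1) + 1 —bump→ 3^(3 + 1) + 1 = 82 —(−1)→ 81
81 —HB3→ 3^(3 + 1) —bump→ 4^(4 + 1) = 1024 —(−1)→ 1023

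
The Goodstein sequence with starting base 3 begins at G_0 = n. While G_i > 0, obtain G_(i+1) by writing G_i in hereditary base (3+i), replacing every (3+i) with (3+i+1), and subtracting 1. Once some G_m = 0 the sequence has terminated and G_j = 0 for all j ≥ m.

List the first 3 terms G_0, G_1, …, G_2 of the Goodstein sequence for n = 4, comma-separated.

4, 4, 4

step 0: 4 = 3 + 1; sub 4 for 3: 4 + 1; = 5; G_1 = 5−1 = 4
step 1: 4 = 4; sub 5 for 4: 5; = 5; G_2 = 5−1 = 4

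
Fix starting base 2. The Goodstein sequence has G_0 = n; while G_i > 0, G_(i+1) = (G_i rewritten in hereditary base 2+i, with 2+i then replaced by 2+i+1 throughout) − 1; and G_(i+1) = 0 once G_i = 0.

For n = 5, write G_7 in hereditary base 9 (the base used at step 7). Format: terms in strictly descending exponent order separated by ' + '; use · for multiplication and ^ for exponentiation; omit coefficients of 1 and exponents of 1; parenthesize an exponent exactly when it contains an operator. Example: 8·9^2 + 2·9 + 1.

3·9^3 + 3·9^2 + 2·9 + 6

i=0: 5 = 2^2 + 1 (b=2); 2→3: 3^3 + 1 = 28; 28−1 = 27
i=1: 27 = 3^3 (b=3); 3→4: 4^4 = 256; 256−1 = 255
i=2: 255 = 3·4^3 + 3·4^2 + 3·4 + 3 (b=4); 4→5: 3·5^3 + 3·5^2 + 3·5 + 3 = 468; 468−1 = 467
i=3: 467 = 3·5^3 + 3·5^2 + 3·5 + 2 (b=5); 5→6: 3·6^3 + 3·6^2 + 3·6 + 2 = 776; 776−1 = 775
i=4: 775 = 3·6^3 + 3·6^2 + 3·6 + 1 (b=6); 6→7: 3·7^3 + 3·7^2 + 3·7 + 1 = 1198; 1198−1 = 1197
i=5: 1197 = 3·7^3 + 3·7^2 + 3·7 (b=7); 7→8: 3·8^3 + 3·8^2 + 3·8 = 1752; 1752−1 = 1751
i=6: 1751 = 3·8^3 + 3·8^2 + 2·8 + 7 (b=8); 8→9: 3·9^3 + 3·9^2 + 2·9 + 7 = 2455; 2455−1 = 2454
i=7: 2454 = 3·9^3 + 3·9^2 + 2·9 + 6 (b=9); 9→10: 3·10^3 + 3·10^2 + 2·10 + 6 = 3326; 3326−1 = 3325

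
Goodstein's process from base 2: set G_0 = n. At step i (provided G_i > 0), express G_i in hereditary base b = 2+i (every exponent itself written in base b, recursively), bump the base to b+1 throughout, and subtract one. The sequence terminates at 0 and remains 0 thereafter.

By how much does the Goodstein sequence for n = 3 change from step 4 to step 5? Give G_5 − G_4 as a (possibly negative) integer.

i=0: 3 = 2 + 1 (b=2); 2→3: 3 + 1 = 4; 4−1 = 3
i=1: 3 = 3 (b=3); 3→4: 4 = 4; 4−1 = 3
i=2: 3 = 3 (b=4); 4→5: 3 = 3; 3−1 = 2
i=3: 2 = 2 (b=5); 5→6: 2 = 2; 2−1 = 1
i=4: 1 = 1 (b=6); 6→7: 1 = 1; 1−1 = 0

-1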